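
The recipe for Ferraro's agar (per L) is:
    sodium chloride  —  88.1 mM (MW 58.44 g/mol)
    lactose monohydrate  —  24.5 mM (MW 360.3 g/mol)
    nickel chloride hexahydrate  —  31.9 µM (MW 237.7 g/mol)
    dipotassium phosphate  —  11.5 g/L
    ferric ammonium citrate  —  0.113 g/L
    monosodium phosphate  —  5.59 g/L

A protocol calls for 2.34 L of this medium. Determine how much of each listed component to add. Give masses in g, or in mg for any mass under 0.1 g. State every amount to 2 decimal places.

sodium chloride 12.05 g; lactose monohydrate 20.66 g; nickel chloride hexahydrate 17.74 mg; dipotassium phosphate 26.91 g; ferric ammonium citrate 0.26 g; monosodium phosphate 13.08 g

Working volume: 2.34 L.
sodium chloride: 88.1 mmol/L × 58.44 g/mol × 2.34 L ÷ 1000 = 12.05 g
lactose monohydrate: 24.5 mmol/L × 360.3 g/mol × 2.34 L ÷ 1000 = 20.66 g
nickel chloride hexahydrate: 31.9 µmol/L × 237.7 g/mol × 2.34 L ÷ 1000 = 17.74 mg
dipotassium phosphate: 11.5 g/L × 2.34 L = 26.91 g
ferric ammonium citrate: 0.113 g/L × 2.34 L = 0.26 g
monosodium phosphate: 5.59 g/L × 2.34 L = 13.08 g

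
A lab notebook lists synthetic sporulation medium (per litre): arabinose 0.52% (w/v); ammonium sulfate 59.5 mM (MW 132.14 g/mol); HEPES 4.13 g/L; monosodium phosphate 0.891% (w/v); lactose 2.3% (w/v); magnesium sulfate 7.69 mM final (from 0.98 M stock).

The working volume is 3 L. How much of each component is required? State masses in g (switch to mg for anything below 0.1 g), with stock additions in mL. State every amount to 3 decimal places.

arabinose 15.600 g; ammonium sulfate 23.587 g; HEPES 12.390 g; monosodium phosphate 26.730 g; lactose 69.000 g; magnesium sulfate 23.541 mL

Scale factor relative to 1 L: 3.
arabinose: 0.52% w/v = 5.2 g/L → 5.2 × 3 L = 15.600 g
ammonium sulfate: 59.5 mmol/L × 132.14 g/mol × 3 L ÷ 1000 = 23.587 g
HEPES: 4.13 g/L × 3 L = 12.390 g
monosodium phosphate: 0.891 g per 100 mL × 3000 mL ÷ 100 = 26.730 g
lactose: 2.3 g per 100 mL × 3000 mL ÷ 100 = 69.000 g
magnesium sulfate: C1V1 = C2V2 → 7.69 mM × 3000 mL ÷ 980 mM = 23.541 mL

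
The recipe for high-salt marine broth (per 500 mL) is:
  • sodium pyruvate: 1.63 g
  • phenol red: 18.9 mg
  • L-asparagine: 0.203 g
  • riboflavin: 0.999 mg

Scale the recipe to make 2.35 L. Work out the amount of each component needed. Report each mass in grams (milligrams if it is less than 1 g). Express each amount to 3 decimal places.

Ratio of target to recipe volume: 2350 / 500 = 4.7.
sodium pyruvate: 1.63 g × (2350 mL / 500 mL) = 7.661 g
phenol red: 18.9 mg × (2350 mL / 500 mL) = 88.830 mg
L-asparagine: 0.203 g × (2350 mL / 500 mL) = 0.9541 g = 954.100 mg
riboflavin: 0.999 mg × (2350 mL / 500 mL) = 4.695 mg

sodium pyruvate 7.661 g; phenol red 88.830 mg; L-asparagine 954.100 mg; riboflavin 4.695 mg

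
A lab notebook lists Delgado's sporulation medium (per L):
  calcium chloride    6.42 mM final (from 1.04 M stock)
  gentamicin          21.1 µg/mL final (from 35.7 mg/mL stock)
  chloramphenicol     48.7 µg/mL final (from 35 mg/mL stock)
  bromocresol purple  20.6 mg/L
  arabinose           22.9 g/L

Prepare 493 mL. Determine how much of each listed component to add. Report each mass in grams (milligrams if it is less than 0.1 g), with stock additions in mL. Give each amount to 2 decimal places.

calcium chloride 3.04 mL; gentamicin 0.29 mL; chloramphenicol 0.69 mL; bromocresol purple 10.16 mg; arabinose 11.29 g

Working volume: 493 mL = 0.493 L.
calcium chloride: V = C2·V2/C1 = 6.42 mM × 493 mL ÷ 1040 mM = 3.04 mL
gentamicin: C1V1 = C2V2 → 21.1 µg/mL × 493 mL ÷ 35700 µg/mL = 0.29 mL
chloramphenicol: dilute stock: 48.7 µg/mL × 493 mL ÷ 35000 µg/mL = 0.69 mL
bromocresol purple: 20.6 mg/L × 0.493 L = 10.16 mg
arabinose: 22.9 g/L × 0.493 L = 11.29 g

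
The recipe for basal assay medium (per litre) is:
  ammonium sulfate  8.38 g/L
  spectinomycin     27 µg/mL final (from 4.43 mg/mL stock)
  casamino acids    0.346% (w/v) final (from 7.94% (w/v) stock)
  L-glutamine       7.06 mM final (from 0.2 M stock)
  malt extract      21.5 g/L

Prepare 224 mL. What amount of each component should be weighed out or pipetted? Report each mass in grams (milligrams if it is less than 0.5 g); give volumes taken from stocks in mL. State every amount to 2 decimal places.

Working volume: 224 mL = 0.224 L.
ammonium sulfate: 8.38 g/L × 0.224 L = 1.88 g
spectinomycin: V = C2·V2/C1 = 27 µg/mL × 224 mL ÷ 4430 µg/mL = 1.37 mL
casamino acids: dilute stock: 0.346% ÷ 7.94% × 224 mL = 9.76 mL
L-glutamine: dilute stock: 7.06 mM × 224 mL ÷ 200 mM = 7.91 mL
malt extract: 21.5 g/L × 0.224 L = 4.82 g

ammonium sulfate 1.88 g; spectinomycin 1.37 mL; casamino acids 9.76 mL; L-glutamine 7.91 mL; malt extract 4.82 g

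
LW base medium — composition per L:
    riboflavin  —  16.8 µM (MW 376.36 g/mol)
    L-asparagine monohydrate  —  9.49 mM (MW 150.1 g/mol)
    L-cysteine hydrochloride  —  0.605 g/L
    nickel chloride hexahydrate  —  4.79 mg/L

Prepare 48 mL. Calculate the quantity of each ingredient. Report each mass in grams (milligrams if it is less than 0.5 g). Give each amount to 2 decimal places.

Working volume: 48 mL = 0.048 L.
riboflavin: 16.8 µmol/L × 376.36 g/mol × 0.048 L ÷ 1000 = 0.30 mg
L-asparagine monohydrate: 9.49 mmol/L × 150.1 mg/mmol × 0.048 L = 68.37 mg
L-cysteine hydrochloride: 0.605 g/L × 0.048 L = 0.02904 g = 29.04 mg
nickel chloride hexahydrate: 4.79 mg/L × 0.048 L = 0.23 mg

riboflavin 0.30 mg; L-asparagine monohydrate 68.37 mg; L-cysteine hydrochloride 29.04 mg; nickel chloride hexahydrate 0.23 mg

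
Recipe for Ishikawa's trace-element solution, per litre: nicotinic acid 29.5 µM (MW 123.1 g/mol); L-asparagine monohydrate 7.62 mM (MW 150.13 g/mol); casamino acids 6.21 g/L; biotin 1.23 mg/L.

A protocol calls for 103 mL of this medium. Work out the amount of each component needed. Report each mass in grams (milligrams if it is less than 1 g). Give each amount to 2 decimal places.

Working volume: 103 mL = 0.103 L.
nicotinic acid: 29.5 µmol/L × 123.1 g/mol × 0.103 L ÷ 1000 = 0.37 mg
L-asparagine monohydrate: 7.62 mmol/L × 150.13 mg/mmol × 0.103 L = 117.83 mg
casamino acids: 6.21 g/L × 0.103 L = 0.63963 g = 639.63 mg
biotin: 1.23 mg/L × 0.103 L = 0.13 mg

nicotinic acid 0.37 mg; L-asparagine monohydrate 117.83 mg; casamino acids 639.63 mg; biotin 0.13 mg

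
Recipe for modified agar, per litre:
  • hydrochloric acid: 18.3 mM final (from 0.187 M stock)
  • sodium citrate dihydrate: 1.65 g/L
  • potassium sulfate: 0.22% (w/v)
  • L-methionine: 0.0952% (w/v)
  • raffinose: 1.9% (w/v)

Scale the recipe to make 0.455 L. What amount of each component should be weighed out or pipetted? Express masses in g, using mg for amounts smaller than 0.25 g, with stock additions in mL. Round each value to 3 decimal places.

hydrochloric acid 44.527 mL; sodium citrate dihydrate 0.751 g; potassium sulfate 1.001 g; L-methionine 0.433 g; raffinose 8.645 g

Scale factor relative to 1 L: 0.455.
hydrochloric acid: V = C2·V2/C1 = 18.3 mM × 455 mL ÷ 187 mM = 44.527 mL
sodium citrate dihydrate: 1.65 g/L × 0.455 L = 0.751 g
potassium sulfate: 0.22% w/v = 2.2 g/L → 2.2 × 0.455 L = 1.001 g
L-methionine: 0.0952 g per 100 mL × 455 mL ÷ 100 = 0.433 g
raffinose: 1.9 g per 100 mL × 455 mL ÷ 100 = 8.645 g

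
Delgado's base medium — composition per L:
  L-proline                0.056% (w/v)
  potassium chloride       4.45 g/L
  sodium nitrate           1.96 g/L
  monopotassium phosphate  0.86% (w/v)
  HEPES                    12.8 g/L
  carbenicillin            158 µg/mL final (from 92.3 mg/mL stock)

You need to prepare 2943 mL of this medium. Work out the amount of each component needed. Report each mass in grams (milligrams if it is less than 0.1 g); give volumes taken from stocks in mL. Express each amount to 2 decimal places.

Target volume = 2943 mL = 2.943 L.
L-proline: 0.056 g per 100 mL × 2943 mL ÷ 100 = 1.65 g
potassium chloride: 4.45 g/L × 2.943 L = 13.10 g
sodium nitrate: 1.96 g/L × 2.943 L = 5.77 g
monopotassium phosphate: 0.86 g per 100 mL × 2943 mL ÷ 100 = 25.31 g
HEPES: 12.8 g/L × 2.943 L = 37.67 g
carbenicillin: dilute stock: 158 µg/mL × 2943 mL ÷ 92300 µg/mL = 5.04 mL

L-proline 1.65 g; potassium chloride 13.10 g; sodium nitrate 5.77 g; monopotassium phosphate 25.31 g; HEPES 37.67 g; carbenicillin 5.04 mL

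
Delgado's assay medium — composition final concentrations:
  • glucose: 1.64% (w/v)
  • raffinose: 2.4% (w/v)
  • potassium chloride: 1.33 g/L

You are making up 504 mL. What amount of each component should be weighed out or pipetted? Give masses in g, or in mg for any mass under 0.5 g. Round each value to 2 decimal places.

Scale factor relative to 1 L: 0.504.
glucose: 1.64 g per 100 mL × 504 mL ÷ 100 = 8.27 g
raffinose: 2.4 g per 100 mL × 504 mL ÷ 100 = 12.10 g
potassium chloride: 1.33 g/L × 0.504 L = 0.67 g

glucose 8.27 g; raffinose 12.10 g; potassium chloride 0.67 g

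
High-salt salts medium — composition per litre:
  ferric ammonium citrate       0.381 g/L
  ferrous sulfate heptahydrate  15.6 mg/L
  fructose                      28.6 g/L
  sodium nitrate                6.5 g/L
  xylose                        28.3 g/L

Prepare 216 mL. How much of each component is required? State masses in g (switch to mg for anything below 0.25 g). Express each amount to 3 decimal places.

ferric ammonium citrate 82.296 mg; ferrous sulfate heptahydrate 3.370 mg; fructose 6.178 g; sodium nitrate 1.404 g; xylose 6.113 g

Scale factor relative to 1 L: 0.216.
ferric ammonium citrate: 0.381 g/L × 0.216 L = 0.082296 g = 82.296 mg
ferrous sulfate heptahydrate: 15.6 mg/L × 0.216 L = 3.370 mg
fructose: 28.6 g/L × 0.216 L = 6.178 g
sodium nitrate: 6.5 g/L × 0.216 L = 1.404 g
xylose: 28.3 g/L × 0.216 L = 6.113 g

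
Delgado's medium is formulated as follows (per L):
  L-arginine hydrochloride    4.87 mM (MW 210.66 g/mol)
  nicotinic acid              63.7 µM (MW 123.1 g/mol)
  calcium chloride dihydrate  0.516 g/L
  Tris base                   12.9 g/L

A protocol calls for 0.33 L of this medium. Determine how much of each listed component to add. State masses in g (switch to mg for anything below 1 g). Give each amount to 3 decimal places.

L-arginine hydrochloride 338.552 mg; nicotinic acid 2.588 mg; calcium chloride dihydrate 170.280 mg; Tris base 4.257 g

Working volume: 0.33 L.
L-arginine hydrochloride: 4.87 mmol/L × 210.66 mg/mmol × 0.33 L = 338.552 mg
nicotinic acid: 63.7 µmol/L × 123.1 g/mol × 0.33 L ÷ 1000 = 2.588 mg
calcium chloride dihydrate: 0.516 g/L × 0.33 L = 0.17028 g = 170.280 mg
Tris base: 12.9 g/L × 0.33 L = 4.257 g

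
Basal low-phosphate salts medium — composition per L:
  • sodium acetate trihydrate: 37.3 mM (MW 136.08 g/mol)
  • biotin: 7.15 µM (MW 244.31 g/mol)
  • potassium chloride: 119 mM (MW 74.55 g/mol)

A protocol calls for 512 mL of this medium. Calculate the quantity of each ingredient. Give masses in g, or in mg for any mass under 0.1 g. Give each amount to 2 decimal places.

Target volume = 512 mL = 0.512 L.
sodium acetate trihydrate: 37.3 mmol/L × 136.08 g/mol × 0.512 L ÷ 1000 = 2.60 g
biotin: 7.15 µmol/L × 244.31 g/mol × 0.512 L ÷ 1000 = 0.89 mg
potassium chloride: 119 mmol/L × 74.55 g/mol × 0.512 L ÷ 1000 = 4.54 g

sodium acetate trihydrate 2.60 g; biotin 0.89 mg; potassium chloride 4.54 g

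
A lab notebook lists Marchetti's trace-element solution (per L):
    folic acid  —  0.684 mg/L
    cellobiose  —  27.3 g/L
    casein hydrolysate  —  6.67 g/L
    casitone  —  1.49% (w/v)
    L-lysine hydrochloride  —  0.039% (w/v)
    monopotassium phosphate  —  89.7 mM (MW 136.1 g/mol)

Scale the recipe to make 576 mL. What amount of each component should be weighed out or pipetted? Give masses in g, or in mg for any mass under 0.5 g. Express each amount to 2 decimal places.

Scale factor relative to 1 L: 0.576.
folic acid: 0.684 mg/L × 0.576 L = 0.39 mg
cellobiose: 27.3 g/L × 0.576 L = 15.72 g
casein hydrolysate: 6.67 g/L × 0.576 L = 3.84 g
casitone: 1.49% w/v = 14.9 g/L → 14.9 × 0.576 L = 8.58 g
L-lysine hydrochloride: 0.039 g per 100 mL × 576 mL ÷ 100 = 0.22464 g = 224.64 mg
monopotassium phosphate: 89.7 mmol/L × 136.1 g/mol × 0.576 L ÷ 1000 = 7.03 g

folic acid 0.39 mg; cellobiose 15.72 g; casein hydrolysate 3.84 g; casitone 8.58 g; L-lysine hydrochloride 224.64 mg; monopotassium phosphate 7.03 g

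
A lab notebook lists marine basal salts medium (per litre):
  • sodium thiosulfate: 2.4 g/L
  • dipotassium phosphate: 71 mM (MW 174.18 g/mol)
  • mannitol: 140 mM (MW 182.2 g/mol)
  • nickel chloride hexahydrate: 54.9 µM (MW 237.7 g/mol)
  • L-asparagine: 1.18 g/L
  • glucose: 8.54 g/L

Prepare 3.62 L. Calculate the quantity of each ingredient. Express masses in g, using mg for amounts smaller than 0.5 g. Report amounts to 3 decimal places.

sodium thiosulfate 8.688 g; dipotassium phosphate 44.768 g; mannitol 92.339 g; nickel chloride hexahydrate 47.240 mg; L-asparagine 4.272 g; glucose 30.915 g

Scale factor relative to 1 L: 3.62.
sodium thiosulfate: 2.4 g/L × 3.62 L = 8.688 g
dipotassium phosphate: 71 mmol/L × 174.18 g/mol × 3.62 L ÷ 1000 = 44.768 g
mannitol: 140 mmol/L × 182.2 g/mol × 3.62 L ÷ 1000 = 92.339 g
nickel chloride hexahydrate: 54.9 µmol/L × 237.7 g/mol × 3.62 L ÷ 1000 = 47.240 mg
L-asparagine: 1.18 g/L × 3.62 L = 4.272 g
glucose: 8.54 g/L × 3.62 L = 30.915 g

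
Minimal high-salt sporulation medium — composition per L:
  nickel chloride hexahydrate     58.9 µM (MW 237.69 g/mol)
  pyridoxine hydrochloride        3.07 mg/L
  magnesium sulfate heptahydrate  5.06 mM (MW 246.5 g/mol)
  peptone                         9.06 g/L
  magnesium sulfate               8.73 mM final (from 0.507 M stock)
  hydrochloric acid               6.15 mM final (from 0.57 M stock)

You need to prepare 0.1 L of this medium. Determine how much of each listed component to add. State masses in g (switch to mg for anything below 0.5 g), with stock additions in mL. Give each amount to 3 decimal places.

Scale factor relative to 1 L: 0.1.
nickel chloride hexahydrate: 58.9 µmol/L × 237.69 g/mol × 0.1 L ÷ 1000 = 1.400 mg
pyridoxine hydrochloride: 3.07 mg/L × 0.1 L = 0.307 mg
magnesium sulfate heptahydrate: 5.06 mmol/L × 246.5 mg/mmol × 0.1 L = 124.729 mg
peptone: 9.06 g/L × 0.1 L = 0.906 g
magnesium sulfate: V = C2·V2/C1 = 8.73 mM × 100 mL ÷ 507 mM = 1.722 mL
hydrochloric acid: V = C2·V2/C1 = 6.15 mM × 100 mL ÷ 570 mM = 1.079 mL

nickel chloride hexahydrate 1.400 mg; pyridoxine hydrochloride 0.307 mg; magnesium sulfate heptahydrate 124.729 mg; peptone 0.906 g; magnesium sulfate 1.722 mL; hydrochloric acid 1.079 mL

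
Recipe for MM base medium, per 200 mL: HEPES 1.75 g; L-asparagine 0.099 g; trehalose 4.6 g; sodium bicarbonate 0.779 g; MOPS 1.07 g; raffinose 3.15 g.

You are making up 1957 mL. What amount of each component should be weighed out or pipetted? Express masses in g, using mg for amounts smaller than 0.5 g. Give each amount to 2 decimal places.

Scale factor = 1957 mL / 200 mL = 9.785.
HEPES: 1.75 g × (1957 mL / 200 mL) = 17.12 g
L-asparagine: 0.099 g × (1957 mL / 200 mL) = 0.97 g
trehalose: 4.6 g × (1957 mL / 200 mL) = 45.01 g
sodium bicarbonate: 0.779 g × (1957 mL / 200 mL) = 7.62 g
MOPS: 1.07 g × (1957 mL / 200 mL) = 10.47 g
raffinose: 3.15 g × (1957 mL / 200 mL) = 30.82 g

HEPES 17.12 g; L-asparagine 0.97 g; trehalose 45.01 g; sodium bicarbonate 7.62 g; MOPS 10.47 g; raffinose 30.82 g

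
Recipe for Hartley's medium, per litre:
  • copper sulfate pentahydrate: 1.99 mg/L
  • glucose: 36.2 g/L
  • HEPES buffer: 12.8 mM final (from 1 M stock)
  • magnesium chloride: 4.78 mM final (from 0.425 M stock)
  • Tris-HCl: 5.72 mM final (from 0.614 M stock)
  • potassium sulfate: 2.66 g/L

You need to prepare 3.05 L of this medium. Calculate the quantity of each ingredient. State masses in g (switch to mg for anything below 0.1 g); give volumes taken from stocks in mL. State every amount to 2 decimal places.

copper sulfate pentahydrate 6.07 mg; glucose 110.41 g; HEPES buffer 39.04 mL; magnesium chloride 34.30 mL; Tris-HCl 28.41 mL; potassium sulfate 8.11 g

Working volume: 3.05 L.
copper sulfate pentahydrate: 1.99 mg/L × 3.05 L = 6.07 mg
glucose: 36.2 g/L × 3.05 L = 110.41 g
HEPES buffer: dilute stock: 12.8 mM × 3050 mL ÷ 1000 mM = 39.04 mL
magnesium chloride: C1V1 = C2V2 → 4.78 mM × 3050 mL ÷ 425 mM = 34.30 mL
Tris-HCl: C1V1 = C2V2 → 5.72 mM × 3050 mL ÷ 614 mM = 28.41 mL
potassium sulfate: 2.66 g/L × 3.05 L = 8.11 g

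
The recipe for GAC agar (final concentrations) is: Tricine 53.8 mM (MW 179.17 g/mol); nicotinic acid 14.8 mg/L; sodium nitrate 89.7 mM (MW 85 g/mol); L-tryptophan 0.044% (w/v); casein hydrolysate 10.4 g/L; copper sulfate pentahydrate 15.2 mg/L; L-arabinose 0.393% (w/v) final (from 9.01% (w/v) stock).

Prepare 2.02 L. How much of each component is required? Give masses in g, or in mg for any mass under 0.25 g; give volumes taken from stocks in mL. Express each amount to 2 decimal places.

Scale factor relative to 1 L: 2.02.
Tricine: 53.8 mmol/L × 179.17 g/mol × 2.02 L ÷ 1000 = 19.47 g
nicotinic acid: 14.8 mg/L × 2.02 L = 29.90 mg
sodium nitrate: 89.7 mmol/L × 85 g/mol × 2.02 L ÷ 1000 = 15.40 g
L-tryptophan: 0.044% w/v = 0.44 g/L → 0.44 × 2.02 L = 0.89 g
casein hydrolysate: 10.4 g/L × 2.02 L = 21.01 g
copper sulfate pentahydrate: 15.2 mg/L × 2.02 L = 30.70 mg
L-arabinose: dilute stock: 0.393% ÷ 9.01% × 2020 mL = 88.11 mL

Tricine 19.47 g; nicotinic acid 29.90 mg; sodium nitrate 15.40 g; L-tryptophan 0.89 g; casein hydrolysate 21.01 g; copper sulfate pentahydrate 30.70 mg; L-arabinose 88.11 mL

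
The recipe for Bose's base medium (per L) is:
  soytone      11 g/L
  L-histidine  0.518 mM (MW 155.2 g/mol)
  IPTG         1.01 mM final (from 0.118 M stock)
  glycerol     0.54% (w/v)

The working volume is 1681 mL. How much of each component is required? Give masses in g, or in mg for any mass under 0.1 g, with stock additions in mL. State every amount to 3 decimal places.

soytone 18.491 g; L-histidine 0.135 g; IPTG 14.388 mL; glycerol 9.077 g

Scale factor relative to 1 L: 1.681.
soytone: 11 g/L × 1.681 L = 18.491 g
L-histidine: 0.518 mmol/L × 155.2 g/mol × 1.681 L ÷ 1000 = 0.135 g
IPTG: dilute stock: 1.01 mM × 1681 mL ÷ 118 mM = 14.388 mL
glycerol: 0.54 g per 100 mL × 1681 mL ÷ 100 = 9.077 g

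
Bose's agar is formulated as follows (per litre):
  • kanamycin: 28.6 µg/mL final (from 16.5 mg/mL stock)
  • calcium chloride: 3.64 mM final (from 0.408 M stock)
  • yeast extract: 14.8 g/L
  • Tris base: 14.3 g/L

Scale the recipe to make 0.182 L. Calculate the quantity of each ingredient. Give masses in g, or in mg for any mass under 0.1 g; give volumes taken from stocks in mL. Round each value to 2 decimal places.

Scale factor relative to 1 L: 0.182.
kanamycin: C1V1 = C2V2 → 28.6 µg/mL × 182 mL ÷ 16500 µg/mL = 0.32 mL
calcium chloride: C1V1 = C2V2 → 3.64 mM × 182 mL ÷ 408 mM = 1.62 mL
yeast extract: 14.8 g/L × 0.182 L = 2.69 g
Tris base: 14.3 g/L × 0.182 L = 2.60 g

kanamycin 0.32 mL; calcium chloride 1.62 mL; yeast extract 2.69 g; Tris base 2.60 g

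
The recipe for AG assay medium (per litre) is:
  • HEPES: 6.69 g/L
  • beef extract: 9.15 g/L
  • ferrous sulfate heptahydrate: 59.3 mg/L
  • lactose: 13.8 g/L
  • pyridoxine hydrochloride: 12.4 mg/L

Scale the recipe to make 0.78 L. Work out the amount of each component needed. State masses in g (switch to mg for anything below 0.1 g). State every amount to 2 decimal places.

Scale factor relative to 1 L: 0.78.
HEPES: 6.69 g/L × 0.78 L = 5.22 g
beef extract: 9.15 g/L × 0.78 L = 7.14 g
ferrous sulfate heptahydrate: 59.3 mg/L × 0.78 L = 46.25 mg
lactose: 13.8 g/L × 0.78 L = 10.76 g
pyridoxine hydrochloride: 12.4 mg/L × 0.78 L = 9.67 mg

HEPES 5.22 g; beef extract 7.14 g; ferrous sulfate heptahydrate 46.25 mg; lactose 10.76 g; pyridoxine hydrochloride 9.67 mg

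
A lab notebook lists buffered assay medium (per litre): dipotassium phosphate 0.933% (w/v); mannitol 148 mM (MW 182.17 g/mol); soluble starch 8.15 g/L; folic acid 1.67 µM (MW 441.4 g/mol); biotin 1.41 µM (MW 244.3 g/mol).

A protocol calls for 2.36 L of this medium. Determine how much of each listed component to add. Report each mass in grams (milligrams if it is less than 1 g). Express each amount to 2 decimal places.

dipotassium phosphate 22.02 g; mannitol 63.63 g; soluble starch 19.23 g; folic acid 1.74 mg; biotin 0.81 mg

Working volume: 2.36 L.
dipotassium phosphate: 0.933 g per 100 mL × 2360 mL ÷ 100 = 22.02 g
mannitol: 148 mmol/L × 182.17 g/mol × 2.36 L ÷ 1000 = 63.63 g
soluble starch: 8.15 g/L × 2.36 L = 19.23 g
folic acid: 1.67 µmol/L × 441.4 g/mol × 2.36 L ÷ 1000 = 1.74 mg
biotin: 1.41 µmol/L × 244.3 g/mol × 2.36 L ÷ 1000 = 0.81 mg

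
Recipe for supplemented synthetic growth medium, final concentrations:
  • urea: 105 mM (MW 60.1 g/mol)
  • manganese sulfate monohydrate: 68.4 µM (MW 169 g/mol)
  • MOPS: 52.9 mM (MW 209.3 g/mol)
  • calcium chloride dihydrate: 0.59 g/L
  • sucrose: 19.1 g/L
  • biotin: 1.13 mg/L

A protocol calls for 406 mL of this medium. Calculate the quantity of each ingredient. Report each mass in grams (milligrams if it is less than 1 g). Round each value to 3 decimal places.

urea 2.562 g; manganese sulfate monohydrate 4.693 mg; MOPS 4.495 g; calcium chloride dihydrate 239.540 mg; sucrose 7.755 g; biotin 0.459 mg

Working volume: 406 mL = 0.406 L.
urea: 105 mmol/L × 60.1 g/mol × 0.406 L ÷ 1000 = 2.562 g
manganese sulfate monohydrate: 68.4 µmol/L × 169 g/mol × 0.406 L ÷ 1000 = 4.693 mg
MOPS: 52.9 mmol/L × 209.3 g/mol × 0.406 L ÷ 1000 = 4.495 g
calcium chloride dihydrate: 0.59 g/L × 0.406 L = 0.23954 g = 239.540 mg
sucrose: 19.1 g/L × 0.406 L = 7.755 g
biotin: 1.13 mg/L × 0.406 L = 0.459 mg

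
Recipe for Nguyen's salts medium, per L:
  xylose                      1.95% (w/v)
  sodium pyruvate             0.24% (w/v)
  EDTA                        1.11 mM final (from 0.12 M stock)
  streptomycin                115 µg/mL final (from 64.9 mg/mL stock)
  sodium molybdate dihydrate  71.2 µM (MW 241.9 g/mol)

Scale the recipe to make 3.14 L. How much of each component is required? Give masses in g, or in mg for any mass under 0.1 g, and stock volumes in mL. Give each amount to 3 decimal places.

Working volume: 3.14 L.
xylose: 1.95 g per 100 mL × 3140 mL ÷ 100 = 61.230 g
sodium pyruvate: 0.24 g per 100 mL × 3140 mL ÷ 100 = 7.536 g
EDTA: C1V1 = C2V2 → 1.11 mM × 3140 mL ÷ 120 mM = 29.045 mL
streptomycin: V = C2·V2/C1 = 115 µg/mL × 3140 mL ÷ 64900 µg/mL = 5.564 mL
sodium molybdate dihydrate: 71.2 µmol/L × 241.9 g/mol × 3.14 L ÷ 1000 = 54.081 mg

xylose 61.230 g; sodium pyruvate 7.536 g; EDTA 29.045 mL; streptomycin 5.564 mL; sodium molybdate dihydrate 54.081 mg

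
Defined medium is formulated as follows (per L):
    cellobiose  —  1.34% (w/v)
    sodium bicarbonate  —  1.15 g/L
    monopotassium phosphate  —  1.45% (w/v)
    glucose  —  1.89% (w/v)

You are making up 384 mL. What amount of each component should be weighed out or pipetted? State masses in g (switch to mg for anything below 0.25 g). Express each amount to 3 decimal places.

cellobiose 5.146 g; sodium bicarbonate 0.442 g; monopotassium phosphate 5.568 g; glucose 7.258 g

Scale factor relative to 1 L: 0.384.
cellobiose: 1.34% w/v = 13.4 g/L → 13.4 × 0.384 L = 5.146 g
sodium bicarbonate: 1.15 g/L × 0.384 L = 0.442 g
monopotassium phosphate: 1.45 g per 100 mL × 384 mL ÷ 100 = 5.568 g
glucose: 1.89% w/v = 18.9 g/L → 18.9 × 0.384 L = 7.258 g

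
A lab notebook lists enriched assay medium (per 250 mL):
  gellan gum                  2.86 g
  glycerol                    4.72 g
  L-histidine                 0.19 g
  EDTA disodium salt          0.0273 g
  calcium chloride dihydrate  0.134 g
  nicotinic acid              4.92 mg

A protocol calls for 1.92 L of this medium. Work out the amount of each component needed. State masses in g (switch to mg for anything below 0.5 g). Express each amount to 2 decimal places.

Ratio of target to recipe volume: 1920 / 250 = 7.68.
gellan gum: 2.86 g × (1920 mL / 250 mL) = 21.96 g
glycerol: 4.72 g × (1920 mL / 250 mL) = 36.25 g
L-histidine: 0.19 g × (1920 mL / 250 mL) = 1.46 g
EDTA disodium salt: 0.0273 g × (1920 mL / 250 mL) = 0.209664 g = 209.66 mg
calcium chloride dihydrate: 0.134 g × (1920 mL / 250 mL) = 1.03 g
nicotinic acid: 4.92 mg × (1920 mL / 250 mL) = 37.79 mg

gellan gum 21.96 g; glycerol 36.25 g; L-histidine 1.46 g; EDTA disodium salt 209.66 mg; calcium chloride dihydrate 1.03 g; nicotinic acid 37.79 mg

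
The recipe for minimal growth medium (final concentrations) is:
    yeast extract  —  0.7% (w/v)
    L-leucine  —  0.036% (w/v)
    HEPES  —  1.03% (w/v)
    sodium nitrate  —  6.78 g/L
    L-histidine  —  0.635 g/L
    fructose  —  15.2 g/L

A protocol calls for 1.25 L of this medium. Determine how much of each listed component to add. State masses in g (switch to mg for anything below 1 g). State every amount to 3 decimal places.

yeast extract 8.750 g; L-leucine 450.000 mg; HEPES 12.875 g; sodium nitrate 8.475 g; L-histidine 793.750 mg; fructose 19.000 g

Scale factor relative to 1 L: 1.25.
yeast extract: 0.7% w/v = 7 g/L → 7 × 1.25 L = 8.750 g
L-leucine: 0.036% w/v = 0.36 g/L → 0.36 × 1.25 L = 0.45 g = 450.000 mg
HEPES: 1.03 g per 100 mL × 1250 mL ÷ 100 = 12.875 g
sodium nitrate: 6.78 g/L × 1.25 L = 8.475 g
L-histidine: 0.635 g/L × 1.25 L = 0.79375 g = 793.750 mg
fructose: 15.2 g/L × 1.25 L = 19.000 g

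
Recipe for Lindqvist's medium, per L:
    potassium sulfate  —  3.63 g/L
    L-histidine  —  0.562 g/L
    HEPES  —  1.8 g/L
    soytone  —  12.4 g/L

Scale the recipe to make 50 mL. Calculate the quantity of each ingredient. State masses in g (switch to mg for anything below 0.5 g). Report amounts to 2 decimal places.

Working volume: 50 mL = 0.05 L.
potassium sulfate: 3.63 g/L × 0.05 L = 0.1815 g = 181.50 mg
L-histidine: 0.562 g/L × 0.05 L = 0.0281 g = 28.10 mg
HEPES: 1.8 g/L × 0.05 L = 0.09 g = 90.00 mg
soytone: 12.4 g/L × 0.05 L = 0.62 g

potassium sulfate 181.50 mg; L-histidine 28.10 mg; HEPES 90.00 mg; soytone 0.62 g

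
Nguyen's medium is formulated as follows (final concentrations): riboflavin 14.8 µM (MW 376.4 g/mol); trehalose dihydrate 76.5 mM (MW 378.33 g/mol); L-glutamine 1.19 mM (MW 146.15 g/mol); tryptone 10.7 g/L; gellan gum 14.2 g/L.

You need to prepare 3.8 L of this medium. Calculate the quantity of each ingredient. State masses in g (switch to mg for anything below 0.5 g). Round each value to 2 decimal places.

riboflavin 21.17 mg; trehalose dihydrate 109.98 g; L-glutamine 0.66 g; tryptone 40.66 g; gellan gum 53.96 g

Scale factor relative to 1 L: 3.8.
riboflavin: 14.8 µmol/L × 376.4 g/mol × 3.8 L ÷ 1000 = 21.17 mg
trehalose dihydrate: 76.5 mmol/L × 378.33 g/mol × 3.8 L ÷ 1000 = 109.98 g
L-glutamine: 1.19 mmol/L × 146.15 g/mol × 3.8 L ÷ 1000 = 0.66 g
tryptone: 10.7 g/L × 3.8 L = 40.66 g
gellan gum: 14.2 g/L × 3.8 L = 53.96 g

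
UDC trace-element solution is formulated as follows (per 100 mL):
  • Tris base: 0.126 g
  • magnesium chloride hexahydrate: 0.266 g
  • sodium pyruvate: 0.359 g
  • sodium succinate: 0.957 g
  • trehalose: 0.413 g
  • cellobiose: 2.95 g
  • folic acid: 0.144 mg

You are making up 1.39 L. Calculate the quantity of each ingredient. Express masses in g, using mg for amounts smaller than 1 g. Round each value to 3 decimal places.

Tris base 1.751 g; magnesium chloride hexahydrate 3.697 g; sodium pyruvate 4.990 g; sodium succinate 13.302 g; trehalose 5.741 g; cellobiose 41.005 g; folic acid 2.002 mg

Scale factor = 1390 mL / 100 mL = 13.9.
Tris base: 0.126 g × (1390 mL / 100 mL) = 1.751 g
magnesium chloride hexahydrate: 0.266 g × (1390 mL / 100 mL) = 3.697 g
sodium pyruvate: 0.359 g × (1390 mL / 100 mL) = 4.990 g
sodium succinate: 0.957 g × (1390 mL / 100 mL) = 13.302 g
trehalose: 0.413 g × (1390 mL / 100 mL) = 5.741 g
cellobiose: 2.95 g × (1390 mL / 100 mL) = 41.005 g
folic acid: 0.144 mg × (1390 mL / 100 mL) = 2.002 mg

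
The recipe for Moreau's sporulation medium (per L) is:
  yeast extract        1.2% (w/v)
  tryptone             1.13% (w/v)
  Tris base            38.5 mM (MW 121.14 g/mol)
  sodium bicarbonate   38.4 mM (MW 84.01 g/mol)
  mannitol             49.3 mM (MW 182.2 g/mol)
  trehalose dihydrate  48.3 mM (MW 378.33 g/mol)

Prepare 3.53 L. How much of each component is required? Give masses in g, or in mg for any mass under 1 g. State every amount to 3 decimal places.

yeast extract 42.360 g; tryptone 39.889 g; Tris base 16.464 g; sodium bicarbonate 11.388 g; mannitol 31.708 g; trehalose dihydrate 64.505 g

Working volume: 3.53 L.
yeast extract: 1.2 g per 100 mL × 3530 mL ÷ 100 = 42.360 g
tryptone: 1.13% w/v = 11.3 g/L → 11.3 × 3.53 L = 39.889 g
Tris base: 38.5 mmol/L × 121.14 g/mol × 3.53 L ÷ 1000 = 16.464 g
sodium bicarbonate: 38.4 mmol/L × 84.01 g/mol × 3.53 L ÷ 1000 = 11.388 g
mannitol: 49.3 mmol/L × 182.2 g/mol × 3.53 L ÷ 1000 = 31.708 g
trehalose dihydrate: 48.3 mmol/L × 378.33 g/mol × 3.53 L ÷ 1000 = 64.505 g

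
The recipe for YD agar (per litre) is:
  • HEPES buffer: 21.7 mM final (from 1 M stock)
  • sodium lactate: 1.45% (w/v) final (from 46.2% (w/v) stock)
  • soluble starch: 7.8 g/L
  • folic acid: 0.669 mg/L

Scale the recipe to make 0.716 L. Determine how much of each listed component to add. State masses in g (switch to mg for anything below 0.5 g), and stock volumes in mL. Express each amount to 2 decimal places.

HEPES buffer 15.54 mL; sodium lactate 22.47 mL; soluble starch 5.58 g; folic acid 0.48 mg

Working volume: 0.716 L.
HEPES buffer: V = C2·V2/C1 = 21.7 mM × 716 mL ÷ 1000 mM = 15.54 mL
sodium lactate: dilute stock: 1.45% ÷ 46.2% × 716 mL = 22.47 mL
soluble starch: 7.8 g/L × 0.716 L = 5.58 g
folic acid: 0.669 mg/L × 0.716 L = 0.48 mg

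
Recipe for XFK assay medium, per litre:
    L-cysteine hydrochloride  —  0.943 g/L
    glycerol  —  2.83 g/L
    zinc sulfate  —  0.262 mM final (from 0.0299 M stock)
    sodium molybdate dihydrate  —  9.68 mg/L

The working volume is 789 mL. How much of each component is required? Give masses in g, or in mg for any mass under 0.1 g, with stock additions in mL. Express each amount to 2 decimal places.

Scale factor relative to 1 L: 0.789.
L-cysteine hydrochloride: 0.943 g/L × 0.789 L = 0.74 g
glycerol: 2.83 g/L × 0.789 L = 2.23 g
zinc sulfate: dilute stock: 0.262 mM × 789 mL ÷ 29.9 mM = 6.91 mL
sodium molybdate dihydrate: 9.68 mg/L × 0.789 L = 7.64 mg

L-cysteine hydrochloride 0.74 g; glycerol 2.23 g; zinc sulfate 6.91 mL; sodium molybdate dihydrate 7.64 mg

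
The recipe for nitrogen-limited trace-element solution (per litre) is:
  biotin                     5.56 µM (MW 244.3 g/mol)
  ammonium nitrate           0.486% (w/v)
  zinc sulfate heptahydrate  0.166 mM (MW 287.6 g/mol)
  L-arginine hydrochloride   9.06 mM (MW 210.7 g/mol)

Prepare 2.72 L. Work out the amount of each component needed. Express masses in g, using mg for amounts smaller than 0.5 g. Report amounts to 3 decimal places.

Working volume: 2.72 L.
biotin: 5.56 µmol/L × 244.3 g/mol × 2.72 L ÷ 1000 = 3.695 mg
ammonium nitrate: 0.486% w/v = 4.86 g/L → 4.86 × 2.72 L = 13.219 g
zinc sulfate heptahydrate: 0.166 mmol/L × 287.6 mg/mmol × 2.72 L = 129.857 mg
L-arginine hydrochloride: 9.06 mmol/L × 210.7 g/mol × 2.72 L ÷ 1000 = 5.192 g

biotin 3.695 mg; ammonium nitrate 13.219 g; zinc sulfate heptahydrate 129.857 mg; L-arginine hydrochloride 5.192 g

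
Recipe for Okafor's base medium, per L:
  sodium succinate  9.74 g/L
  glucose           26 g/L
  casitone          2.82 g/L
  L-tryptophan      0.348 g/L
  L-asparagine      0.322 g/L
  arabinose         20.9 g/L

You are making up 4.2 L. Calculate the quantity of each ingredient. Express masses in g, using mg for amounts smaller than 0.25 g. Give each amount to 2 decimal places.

sodium succinate 40.91 g; glucose 109.20 g; casitone 11.84 g; L-tryptophan 1.46 g; L-asparagine 1.35 g; arabinose 87.78 g

Working volume: 4.2 L.
sodium succinate: 9.74 g/L × 4.2 L = 40.91 g
glucose: 26 g/L × 4.2 L = 109.20 g
casitone: 2.82 g/L × 4.2 L = 11.84 g
L-tryptophan: 0.348 g/L × 4.2 L = 1.46 g
L-asparagine: 0.322 g/L × 4.2 L = 1.35 g
arabinose: 20.9 g/L × 4.2 L = 87.78 g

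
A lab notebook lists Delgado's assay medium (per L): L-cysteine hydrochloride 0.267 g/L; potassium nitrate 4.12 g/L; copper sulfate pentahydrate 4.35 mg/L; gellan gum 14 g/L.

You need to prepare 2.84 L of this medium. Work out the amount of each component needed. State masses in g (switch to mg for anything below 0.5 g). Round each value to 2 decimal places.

Working volume: 2.84 L.
L-cysteine hydrochloride: 0.267 g/L × 2.84 L = 0.76 g
potassium nitrate: 4.12 g/L × 2.84 L = 11.70 g
copper sulfate pentahydrate: 4.35 mg/L × 2.84 L = 12.35 mg
gellan gum: 14 g/L × 2.84 L = 39.76 g

L-cysteine hydrochloride 0.76 g; potassium nitrate 11.70 g; copper sulfate pentahydrate 12.35 mg; gellan gum 39.76 g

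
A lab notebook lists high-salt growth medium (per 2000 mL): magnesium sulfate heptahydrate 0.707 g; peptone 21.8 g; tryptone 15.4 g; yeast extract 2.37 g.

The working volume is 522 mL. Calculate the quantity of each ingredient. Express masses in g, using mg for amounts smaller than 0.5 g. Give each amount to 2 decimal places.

magnesium sulfate heptahydrate 184.53 mg; peptone 5.69 g; tryptone 4.02 g; yeast extract 0.62 g

Scale factor = 522 mL / 2000 mL = 0.261.
magnesium sulfate heptahydrate: 0.707 g × (522 mL / 2000 mL) = 0.184527 g = 184.53 mg
peptone: 21.8 g × (522 mL / 2000 mL) = 5.69 g
tryptone: 15.4 g × (522 mL / 2000 mL) = 4.02 g
yeast extract: 2.37 g × (522 mL / 2000 mL) = 0.62 g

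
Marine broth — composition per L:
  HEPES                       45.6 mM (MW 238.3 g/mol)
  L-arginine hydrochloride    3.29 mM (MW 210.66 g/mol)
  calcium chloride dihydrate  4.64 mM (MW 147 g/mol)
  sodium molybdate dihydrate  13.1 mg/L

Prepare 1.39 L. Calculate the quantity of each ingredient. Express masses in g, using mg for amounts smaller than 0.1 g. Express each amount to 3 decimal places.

Scale factor relative to 1 L: 1.39.
HEPES: 45.6 mmol/L × 238.3 g/mol × 1.39 L ÷ 1000 = 15.104 g
L-arginine hydrochloride: 3.29 mmol/L × 210.66 g/mol × 1.39 L ÷ 1000 = 0.963 g
calcium chloride dihydrate: 4.64 mmol/L × 147 g/mol × 1.39 L ÷ 1000 = 0.948 g
sodium molybdate dihydrate: 13.1 mg/L × 1.39 L = 18.209 mg

HEPES 15.104 g; L-arginine hydrochloride 0.963 g; calcium chloride dihydrate 0.948 g; sodium molybdate dihydrate 18.209 mg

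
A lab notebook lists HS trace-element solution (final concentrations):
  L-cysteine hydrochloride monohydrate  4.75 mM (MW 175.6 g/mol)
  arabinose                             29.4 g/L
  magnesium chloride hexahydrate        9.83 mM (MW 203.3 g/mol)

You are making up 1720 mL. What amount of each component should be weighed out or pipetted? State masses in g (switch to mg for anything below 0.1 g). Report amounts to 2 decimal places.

L-cysteine hydrochloride monohydrate 1.43 g; arabinose 50.57 g; magnesium chloride hexahydrate 3.44 g

Scale factor relative to 1 L: 1.72.
L-cysteine hydrochloride monohydrate: 4.75 mmol/L × 175.6 g/mol × 1.72 L ÷ 1000 = 1.43 g
arabinose: 29.4 g/L × 1.72 L = 50.57 g
magnesium chloride hexahydrate: 9.83 mmol/L × 203.3 g/mol × 1.72 L ÷ 1000 = 3.44 g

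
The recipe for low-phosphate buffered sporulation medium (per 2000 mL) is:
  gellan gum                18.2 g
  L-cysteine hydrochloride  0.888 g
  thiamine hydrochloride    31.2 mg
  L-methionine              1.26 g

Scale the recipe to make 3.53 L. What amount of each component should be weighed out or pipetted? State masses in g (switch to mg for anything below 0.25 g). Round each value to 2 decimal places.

gellan gum 32.12 g; L-cysteine hydrochloride 1.57 g; thiamine hydrochloride 55.07 mg; L-methionine 2.22 g

Ratio of target to recipe volume: 3530 / 2000 = 1.765.
gellan gum: 18.2 g × (3530 mL / 2000 mL) = 32.12 g
L-cysteine hydrochloride: 0.888 g × (3530 mL / 2000 mL) = 1.57 g
thiamine hydrochloride: 31.2 mg × (3530 mL / 2000 mL) = 55.07 mg
L-methionine: 1.26 g × (3530 mL / 2000 mL) = 2.22 g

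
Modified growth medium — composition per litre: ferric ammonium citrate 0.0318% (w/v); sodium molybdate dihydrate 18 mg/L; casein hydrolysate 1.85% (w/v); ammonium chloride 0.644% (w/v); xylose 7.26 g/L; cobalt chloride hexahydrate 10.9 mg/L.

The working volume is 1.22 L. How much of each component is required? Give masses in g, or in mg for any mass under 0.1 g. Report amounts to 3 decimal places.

Working volume: 1.22 L.
ferric ammonium citrate: 0.0318 g per 100 mL × 1220 mL ÷ 100 = 0.388 g
sodium molybdate dihydrate: 18 mg/L × 1.22 L = 21.960 mg
casein hydrolysate: 1.85 g per 100 mL × 1220 mL ÷ 100 = 22.570 g
ammonium chloride: 0.644 g per 100 mL × 1220 mL ÷ 100 = 7.857 g
xylose: 7.26 g/L × 1.22 L = 8.857 g
cobalt chloride hexahydrate: 10.9 mg/L × 1.22 L = 13.298 mg

ferric ammonium citrate 0.388 g; sodium molybdate dihydrate 21.960 mg; casein hydrolysate 22.570 g; ammonium chloride 7.857 g; xylose 8.857 g; cobalt chloride hexahydrate 13.298 mg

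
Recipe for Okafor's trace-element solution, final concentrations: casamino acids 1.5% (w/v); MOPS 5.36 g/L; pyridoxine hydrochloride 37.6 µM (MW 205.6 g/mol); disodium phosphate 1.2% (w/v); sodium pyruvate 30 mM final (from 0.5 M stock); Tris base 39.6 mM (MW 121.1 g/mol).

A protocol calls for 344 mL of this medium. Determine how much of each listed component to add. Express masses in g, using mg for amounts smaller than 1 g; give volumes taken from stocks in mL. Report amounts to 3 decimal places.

casamino acids 5.160 g; MOPS 1.844 g; pyridoxine hydrochloride 2.659 mg; disodium phosphate 4.128 g; sodium pyruvate 20.640 mL; Tris base 1.650 g

Scale factor relative to 1 L: 0.344.
casamino acids: 1.5 g per 100 mL × 344 mL ÷ 100 = 5.160 g
MOPS: 5.36 g/L × 0.344 L = 1.844 g
pyridoxine hydrochloride: 37.6 µmol/L × 205.6 g/mol × 0.344 L ÷ 1000 = 2.659 mg
disodium phosphate: 1.2 g per 100 mL × 344 mL ÷ 100 = 4.128 g
sodium pyruvate: C1V1 = C2V2 → 30 mM × 344 mL ÷ 500 mM = 20.640 mL
Tris base: 39.6 mmol/L × 121.1 g/mol × 0.344 L ÷ 1000 = 1.650 g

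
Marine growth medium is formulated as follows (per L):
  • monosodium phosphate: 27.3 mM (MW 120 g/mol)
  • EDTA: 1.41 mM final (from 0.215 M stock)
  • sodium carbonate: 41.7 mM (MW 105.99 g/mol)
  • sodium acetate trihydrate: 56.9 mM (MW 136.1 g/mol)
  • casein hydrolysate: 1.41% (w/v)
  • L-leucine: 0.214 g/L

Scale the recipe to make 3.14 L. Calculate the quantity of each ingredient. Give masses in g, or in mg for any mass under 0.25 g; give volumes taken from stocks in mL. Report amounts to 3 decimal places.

monosodium phosphate 10.287 g; EDTA 20.593 mL; sodium carbonate 13.878 g; sodium acetate trihydrate 24.316 g; casein hydrolysate 44.274 g; L-leucine 0.672 g

Working volume: 3.14 L.
monosodium phosphate: 27.3 mmol/L × 120 g/mol × 3.14 L ÷ 1000 = 10.287 g
EDTA: C1V1 = C2V2 → 1.41 mM × 3140 mL ÷ 215 mM = 20.593 mL
sodium carbonate: 41.7 mmol/L × 105.99 g/mol × 3.14 L ÷ 1000 = 13.878 g
sodium acetate trihydrate: 56.9 mmol/L × 136.1 g/mol × 3.14 L ÷ 1000 = 24.316 g
casein hydrolysate: 1.41% w/v = 14.1 g/L → 14.1 × 3.14 L = 44.274 g
L-leucine: 0.214 g/L × 3.14 L = 0.672 g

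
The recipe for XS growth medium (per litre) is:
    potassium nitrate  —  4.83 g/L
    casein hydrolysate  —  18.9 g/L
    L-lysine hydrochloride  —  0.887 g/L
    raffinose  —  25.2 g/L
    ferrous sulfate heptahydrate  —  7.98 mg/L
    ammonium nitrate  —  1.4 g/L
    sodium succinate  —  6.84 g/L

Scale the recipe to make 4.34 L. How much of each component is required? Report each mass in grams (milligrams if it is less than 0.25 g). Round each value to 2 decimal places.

Working volume: 4.34 L.
potassium nitrate: 4.83 g/L × 4.34 L = 20.96 g
casein hydrolysate: 18.9 g/L × 4.34 L = 82.03 g
L-lysine hydrochloride: 0.887 g/L × 4.34 L = 3.85 g
raffinose: 25.2 g/L × 4.34 L = 109.37 g
ferrous sulfate heptahydrate: 7.98 mg/L × 4.34 L = 34.63 mg
ammonium nitrate: 1.4 g/L × 4.34 L = 6.08 g
sodium succinate: 6.84 g/L × 4.34 L = 29.69 g

potassium nitrate 20.96 g; casein hydrolysate 82.03 g; L-lysine hydrochloride 3.85 g; raffinose 109.37 g; ferrous sulfate heptahydrate 34.63 mg; ammonium nitrate 6.08 g; sodium succinate 29.69 g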